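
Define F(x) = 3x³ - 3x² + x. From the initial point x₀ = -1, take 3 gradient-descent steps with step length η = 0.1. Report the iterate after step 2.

-10.344

F′(x) = 9x² - 6x + 1
Step 1: F′(-1) = 16; x₁ = -1 − 0.1·16 = -2.6
Step 2: F′(-2.6) = 77.44; x₂ = -2.6 − 0.1·77.44 = -10.344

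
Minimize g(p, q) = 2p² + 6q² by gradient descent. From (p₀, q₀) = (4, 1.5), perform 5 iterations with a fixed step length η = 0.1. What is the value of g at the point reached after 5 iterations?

0.1934931456

∇g = (4p, 12q)
(p₁, q₁) = (4, 1.5) − 0.1·(16, 18) = (2.4, -0.3)
(p₂, q₂) = (2.4, -0.3) − 0.1·(9.6, -3.6) = (1.44, 0.06)
(p₃, q₃) = (1.44, 0.06) − 0.1·(5.76, 0.72) = (0.864, -0.012)
(p₄, q₄) = (0.864, -0.012) − 0.1·(3.456, -0.144) = (0.5184, 0.0024)
(p₅, q₅) = (0.5184, 0.0024) − 0.1·(2.0736, 0.0288) = (0.31104, -0.00048)
g(0.31104, -0.00048) = 0.1934931456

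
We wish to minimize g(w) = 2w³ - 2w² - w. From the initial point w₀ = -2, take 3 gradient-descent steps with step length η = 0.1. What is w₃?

g′(w) = 6w² - 4w - 1
Step 1: g′(-2) = 31; w₁ = -2 − 0.1·31 = -5.1
Step 2: g′(-5.1) = 175.46; w₂ = -5.1 − 0.1·175.46 = -22.646
Step 3: g′(-22.646) = 3166.631896; w₃ = -22.646 − 0.1·3166.631896 = -339.3091896

-339.3091896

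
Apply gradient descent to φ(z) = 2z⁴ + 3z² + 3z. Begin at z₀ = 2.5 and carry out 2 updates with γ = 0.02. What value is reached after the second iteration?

-0.36933504

φ′(z) = 8z³ + 6z + 3
z₁ = 2.5 − 0.02·143 = -0.36
z₂ = -0.36 − 0.02·0.466752 = -0.36933504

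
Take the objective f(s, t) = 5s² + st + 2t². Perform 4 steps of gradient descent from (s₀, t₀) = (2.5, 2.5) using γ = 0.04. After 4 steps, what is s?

0.1812736

∇f = (10s + t, s + 4t)
Step 1: at (2.5, 2.5), ∇f = (27.5, 12.5) → (2.5, 2.5) − 0.04·(27.5, 12.5) = (1.4, 2)
Step 2: at (1.4, 2), ∇f = (16, 9.4) → (1.4, 2) − 0.04·(16, 9.4) = (0.76, 1.624)
Step 3: at (0.76, 1.624), ∇f = (9.224, 7.256) → (0.76, 1.624) − 0.04·(9.224, 7.256) = (0.39104, 1.33376)
Step 4: at (0.39104, 1.33376), ∇f = (5.24416, 5.72608) → (0.39104, 1.33376) − 0.04·(5.24416, 5.72608) = (0.1812736, 1.1047168)
s = 0.1812736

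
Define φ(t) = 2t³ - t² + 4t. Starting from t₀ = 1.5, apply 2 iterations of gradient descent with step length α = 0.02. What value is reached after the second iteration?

φ′(t) = 6t² - 2t + 4
t₁ = 1.5 − 0.02·14.5 = 1.21
t₂ = 1.21 − 0.02·10.3646 = 1.002708

1.002708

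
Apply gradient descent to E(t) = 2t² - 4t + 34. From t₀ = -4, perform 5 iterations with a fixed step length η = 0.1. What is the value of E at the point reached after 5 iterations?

E′(t) = 4t - 4
t₁ = -4 − 0.1·(-20) = -2
t₂ = -2 − 0.1·(-12) = -0.8
t₃ = -0.8 − 0.1·(-7.2) = -0.08
t₄ = -0.08 − 0.1·(-4.32) = 0.352
t₅ = 0.352 − 0.1·(-2.592) = 0.6112
E(0.6112) = 32.30233088

32.30233088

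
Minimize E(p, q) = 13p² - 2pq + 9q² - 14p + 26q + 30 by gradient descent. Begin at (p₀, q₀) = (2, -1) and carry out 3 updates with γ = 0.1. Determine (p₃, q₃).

(-5.888, -0.232)

∇E = (26p - 2q - 14, -2p + 18q + 26)
Step 1: at (2, -1), ∇E = (40, 4) → (2, -1) − 0.1·(40, 4) = (-2, -1.4)
Step 2: at (-2, -1.4), ∇E = (-63.2, 4.8) → (-2, -1.4) − 0.1·(-63.2, 4.8) = (4.32, -1.88)
Step 3: at (4.32, -1.88), ∇E = (102.08, -16.48) → (4.32, -1.88) − 0.1·(102.08, -16.48) = (-5.888, -0.232)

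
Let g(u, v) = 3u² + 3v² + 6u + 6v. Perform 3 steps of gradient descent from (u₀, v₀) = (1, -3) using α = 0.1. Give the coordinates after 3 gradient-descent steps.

(-0.872, -1.128)

∇g = (6u + 6, 6v + 6)
(u₁, v₁) = (1, -3) − 0.1·(12, -12) = (-0.2, -1.8)
(u₂, v₂) = (-0.2, -1.8) − 0.1·(4.8, -4.8) = (-0.68, -1.32)
(u₃, v₃) = (-0.68, -1.32) − 0.1·(1.92, -1.92) = (-0.872, -1.128)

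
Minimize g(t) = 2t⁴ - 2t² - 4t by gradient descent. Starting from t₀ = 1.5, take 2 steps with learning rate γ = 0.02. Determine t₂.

g′(t) = 8t³ - 4t - 4
Step 1: g′(1.5) = 17; t₁ = 1.5 − 0.02·17 = 1.16
Step 2: g′(1.16) = 3.847168; t₂ = 1.16 − 0.02·3.847168 = 1.08305664

1.08305664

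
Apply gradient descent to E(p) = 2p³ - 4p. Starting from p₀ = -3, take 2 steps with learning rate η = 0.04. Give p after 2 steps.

E′(p) = 6p² - 4
p₁ = -3 − 0.04·50 = -5
p₂ = -5 − 0.04·146 = -10.84

-10.84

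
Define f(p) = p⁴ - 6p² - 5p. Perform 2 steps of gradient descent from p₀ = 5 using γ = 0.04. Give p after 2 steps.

286.90784

f′(p) = 4p³ - 12p - 5
Step 1: f′(5) = 435; p₁ = 5 − 0.04·435 = -12.4
Step 2: f′(-12.4) = -7482.696; p₂ = -12.4 − 0.04·(-7482.696) = 286.90784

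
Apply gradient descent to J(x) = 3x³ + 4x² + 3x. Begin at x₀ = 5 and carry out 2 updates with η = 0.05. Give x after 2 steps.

-36.942

J′(x) = 9x² + 8x + 3
x₁ = 5 − 0.05·268 = -8.4
x₂ = -8.4 − 0.05·570.84 = -36.942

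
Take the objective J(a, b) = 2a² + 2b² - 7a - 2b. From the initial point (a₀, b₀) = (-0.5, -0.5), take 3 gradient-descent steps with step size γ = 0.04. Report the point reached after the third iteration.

∇J = (4a - 7, 4b - 2)
Step 1: at (-0.5, -0.5), ∇J = (-9, -4) → (-0.5, -0.5) − 0.04·(-9, -4) = (-0.14, -0.34)
Step 2: at (-0.14, -0.34), ∇J = (-7.56, -3.36) → (-0.14, -0.34) − 0.04·(-7.56, -3.36) = (0.1624, -0.2056)
Step 3: at (0.1624, -0.2056), ∇J = (-6.3504, -2.8224) → (0.1624, -0.2056) − 0.04·(-6.3504, -2.8224) = (0.416416, -0.092704)

(0.416416, -0.092704)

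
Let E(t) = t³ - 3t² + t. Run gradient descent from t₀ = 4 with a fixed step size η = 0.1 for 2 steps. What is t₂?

E′(t) = 3t² - 6t + 1
Step 1: E′(4) = 25; t₁ = 4 − 0.1·25 = 1.5
Step 2: E′(1.5) = -1.25; t₂ = 1.5 − 0.1·(-1.25) = 1.625

1.625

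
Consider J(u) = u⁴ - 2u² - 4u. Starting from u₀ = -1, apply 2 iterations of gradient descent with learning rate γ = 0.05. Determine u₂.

J′(u) = 4u³ - 4u - 4
Step 1: J′(-1) = -4; u₁ = -1 − 0.05·(-4) = -0.8
Step 2: J′(-0.8) = -2.848; u₂ = -0.8 − 0.05·(-2.848) = -0.6576

-0.6576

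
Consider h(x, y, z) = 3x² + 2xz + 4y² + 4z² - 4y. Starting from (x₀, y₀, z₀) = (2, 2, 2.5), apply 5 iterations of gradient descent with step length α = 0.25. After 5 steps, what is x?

-6.421875

∇h = (6x + 2z, 8y - 4, 2x + 8z)
Step 1: at (2, 2, 2.5), ∇h = (17, 12, 24) → (2, 2, 2.5) − 0.25·(17, 12, 24) = (-2.25, -1, -3.5)
Step 2: at (-2.25, -1, -3.5), ∇h = (-20.5, -12, -32.5) → (-2.25, -1, -3.5) − 0.25·(-20.5, -12, -32.5) = (2.875, 2, 4.625)
Step 3: at (2.875, 2, 4.625), ∇h = (26.5, 12, 42.75) → (2.875, 2, 4.625) − 0.25·(26.5, 12, 42.75) = (-3.75, -1, -6.0625)
Step 4: at (-3.75, -1, -6.0625), ∇h = (-34.625, -12, -56) → (-3.75, -1, -6.0625) − 0.25·(-34.625, -12, -56) = (4.90625, 2, 7.9375)
Step 5: at (4.90625, 2, 7.9375), ∇h = (45.3125, 12, 73.3125) → (4.90625, 2, 7.9375) − 0.25·(45.3125, 12, 73.3125) = (-6.421875, -1, -10.390625)
x = -6.421875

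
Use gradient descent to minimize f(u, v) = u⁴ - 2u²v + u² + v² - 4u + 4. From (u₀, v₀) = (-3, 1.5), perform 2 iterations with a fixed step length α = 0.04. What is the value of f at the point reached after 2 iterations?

0.742294967296

∇f = (4u³ - 4uv + 2u - 4, -2u² + 2v)
Step 1: at (-3, 1.5), ∇f = (-100, -15) → (-3, 1.5) − 0.04·(-100, -15) = (1, 2.1)
Step 2: at (1, 2.1), ∇f = (-6.4, 2.2) → (1, 2.1) − 0.04·(-6.4, 2.2) = (1.256, 2.012)
f(1.256, 2.012) = 0.742294967296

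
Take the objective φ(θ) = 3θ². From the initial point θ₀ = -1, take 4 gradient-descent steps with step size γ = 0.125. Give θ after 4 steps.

φ′(θ) = 6θ
Step 1: φ′(-1) = -6; θ₁ = -1 − 0.125·(-6) = -0.25
Step 2: φ′(-0.25) = -1.5; θ₂ = -0.25 − 0.125·(-1.5) = -0.0625
Step 3: φ′(-0.0625) = -0.375; θ₃ = -0.0625 − 0.125·(-0.375) = -0.015625
Step 4: φ′(-0.015625) = -0.09375; θ₄ = -0.015625 − 0.125·(-0.09375) = -0.00390625

-0.00390625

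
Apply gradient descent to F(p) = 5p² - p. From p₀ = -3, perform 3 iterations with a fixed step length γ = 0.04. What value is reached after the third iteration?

F′(p) = 10p - 1
Step 1: F′(-3) = -31; p₁ = -3 − 0.04·(-31) = -1.76
Step 2: F′(-1.76) = -18.6; p₂ = -1.76 − 0.04·(-18.6) = -1.016
Step 3: F′(-1.016) = -11.16; p₃ = -1.016 − 0.04·(-11.16) = -0.5696

-0.5696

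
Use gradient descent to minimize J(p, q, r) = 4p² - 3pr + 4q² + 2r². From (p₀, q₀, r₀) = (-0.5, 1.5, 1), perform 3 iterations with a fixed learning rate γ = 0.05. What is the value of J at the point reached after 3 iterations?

∇J = (8p - 3r, 8q, -3p + 4r)
(p₁, q₁, r₁) = (-0.5, 1.5, 1) − 0.05·(-7, 12, 5.5) = (-0.15, 0.9, 0.725)
(p₂, q₂, r₂) = (-0.15, 0.9, 0.725) − 0.05·(-3.375, 7.2, 3.35) = (0.01875, 0.54, 0.5575)
(p₃, q₃, r₃) = (0.01875, 0.54, 0.5575) − 0.05·(-1.5225, 4.32, 2.17375) = (0.094875, 0.324, 0.4488125)
J(0.094875, 0.324, 0.4488125) = 0.731031125

0.731031125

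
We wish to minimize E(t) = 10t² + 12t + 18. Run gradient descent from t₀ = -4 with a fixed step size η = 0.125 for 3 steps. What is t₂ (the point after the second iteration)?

E′(t) = 20t + 12
Step 1: E′(-4) = -68; t₁ = -4 − 0.125·(-68) = 4.5
Step 2: E′(4.5) = 102; t₂ = 4.5 − 0.125·102 = -8.25

-8.25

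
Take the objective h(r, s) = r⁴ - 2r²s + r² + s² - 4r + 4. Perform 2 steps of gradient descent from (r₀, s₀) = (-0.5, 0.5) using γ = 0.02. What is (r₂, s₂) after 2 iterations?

(-0.32415832, 0.477124)

∇h = (4r³ - 4rs + 2r - 4, -2r² + 2s)
Step 1: at (-0.5, 0.5), ∇h = (-4.5, 0.5) → (-0.5, 0.5) − 0.02·(-4.5, 0.5) = (-0.41, 0.49)
Step 2: at (-0.41, 0.49), ∇h = (-4.292084, 0.6438) → (-0.41, 0.49) − 0.02·(-4.292084, 0.6438) = (-0.32415832, 0.477124)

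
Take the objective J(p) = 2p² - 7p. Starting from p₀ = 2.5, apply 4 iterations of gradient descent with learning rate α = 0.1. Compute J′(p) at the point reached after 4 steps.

J′(p) = 4p - 7
Step 1: J′(2.5) = 3; p₁ = 2.5 − 0.1·3 = 2.2
Step 2: J′(2.2) = 1.8; p₂ = 2.2 − 0.1·1.8 = 2.02
Step 3: J′(2.02) = 1.08; p₃ = 2.02 − 0.1·1.08 = 1.912
Step 4: J′(1.912) = 0.648; p₄ = 1.912 − 0.1·0.648 = 1.8472
J′(p) at (1.8472) = 0.3888

0.3888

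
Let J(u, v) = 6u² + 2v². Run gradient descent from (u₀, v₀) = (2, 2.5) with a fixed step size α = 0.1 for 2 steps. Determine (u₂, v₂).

(0.08, 0.9)

∇J = (12u, 4v)
(u₁, v₁) = (2, 2.5) − 0.1·(24, 10) = (-0.4, 1.5)
(u₂, v₂) = (-0.4, 1.5) − 0.1·(-4.8, 6) = (0.08, 0.9)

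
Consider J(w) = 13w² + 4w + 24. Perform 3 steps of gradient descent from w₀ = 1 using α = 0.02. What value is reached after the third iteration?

-0.02624

J′(w) = 26w + 4
Step 1: J′(1) = 30; w₁ = 1 − 0.02·30 = 0.4
Step 2: J′(0.4) = 14.4; w₂ = 0.4 − 0.02·14.4 = 0.112
Step 3: J′(0.112) = 6.912; w₃ = 0.112 − 0.02·6.912 = -0.02624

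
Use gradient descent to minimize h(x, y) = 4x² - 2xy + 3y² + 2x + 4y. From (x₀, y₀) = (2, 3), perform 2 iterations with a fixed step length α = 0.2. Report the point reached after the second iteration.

(-0.4, -0.84)

∇h = (8x - 2y + 2, -2x + 6y + 4)
Step 1: at (2, 3), ∇h = (12, 18) → (2, 3) − 0.2·(12, 18) = (-0.4, -0.6)
Step 2: at (-0.4, -0.6), ∇h = (0, 1.2) → (-0.4, -0.6) − 0.2·(0, 1.2) = (-0.4, -0.84)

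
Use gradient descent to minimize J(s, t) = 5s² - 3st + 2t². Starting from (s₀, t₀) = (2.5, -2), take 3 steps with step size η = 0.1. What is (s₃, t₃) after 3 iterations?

(-0.135, -0.3105)

∇J = (10s - 3t, -3s + 4t)
(s₁, t₁) = (2.5, -2) − 0.1·(31, -15.5) = (-0.6, -0.45)
(s₂, t₂) = (-0.6, -0.45) − 0.1·(-4.65, 0) = (-0.135, -0.45)
(s₃, t₃) = (-0.135, -0.45) − 0.1·(0, -1.395) = (-0.135, -0.3105)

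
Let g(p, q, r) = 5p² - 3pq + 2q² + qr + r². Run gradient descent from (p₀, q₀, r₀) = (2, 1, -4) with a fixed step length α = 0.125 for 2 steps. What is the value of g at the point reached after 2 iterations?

6.263671875

∇g = (10p - 3q, -3p + 4q + r, q + 2r)
(p₁, q₁, r₁) = (2, 1, -4) − 0.125·(17, -6, -7) = (-0.125, 1.75, -3.125)
(p₂, q₂, r₂) = (-0.125, 1.75, -3.125) − 0.125·(-6.5, 4.25, -4.5) = (0.6875, 1.21875, -2.5625)
g(0.6875, 1.21875, -2.5625) = 6.263671875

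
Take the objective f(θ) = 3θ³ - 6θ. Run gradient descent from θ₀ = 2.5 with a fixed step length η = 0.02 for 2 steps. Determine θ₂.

1.2126955

f′(θ) = 9θ² - 6
θ₁ = 2.5 − 0.02·50.25 = 1.495
θ₂ = 1.495 − 0.02·14.115225 = 1.2126955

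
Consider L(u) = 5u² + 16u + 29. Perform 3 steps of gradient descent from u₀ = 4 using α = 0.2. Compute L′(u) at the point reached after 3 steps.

L′(u) = 10u + 16
Step 1: L′(4) = 56; u₁ = 4 − 0.2·56 = -7.2
Step 2: L′(-7.2) = -56; u₂ = -7.2 − 0.2·(-56) = 4
Step 3: L′(4) = 56; u₃ = 4 − 0.2·56 = -7.2
L′(u) at (-7.2) = -56

-56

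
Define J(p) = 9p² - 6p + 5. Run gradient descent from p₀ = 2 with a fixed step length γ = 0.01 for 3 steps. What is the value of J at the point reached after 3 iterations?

11.6001667856

J′(p) = 18p - 6
Step 1: J′(2) = 30; p₁ = 2 − 0.01·30 = 1.7
Step 2: J′(1.7) = 24.6; p₂ = 1.7 − 0.01·24.6 = 1.454
Step 3: J′(1.454) = 20.172; p₃ = 1.454 − 0.01·20.172 = 1.25228
J(1.25228) = 11.6001667856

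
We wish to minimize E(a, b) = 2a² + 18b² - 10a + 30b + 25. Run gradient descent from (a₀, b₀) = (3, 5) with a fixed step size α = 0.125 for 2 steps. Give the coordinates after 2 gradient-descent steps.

(2.625, 70.625)

∇E = (4a - 10, 36b + 30)
(a₁, b₁) = (3, 5) − 0.125·(2, 210) = (2.75, -21.25)
(a₂, b₂) = (2.75, -21.25) − 0.125·(1, -735) = (2.625, 70.625)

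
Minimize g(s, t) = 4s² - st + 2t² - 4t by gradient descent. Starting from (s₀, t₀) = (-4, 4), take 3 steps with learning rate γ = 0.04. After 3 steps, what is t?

∇g = (8s - t, -s + 4t - 4)
(s₁, t₁) = (-4, 4) − 0.04·(-36, 16) = (-2.56, 3.36)
(s₂, t₂) = (-2.56, 3.36) − 0.04·(-23.84, 12) = (-1.6064, 2.88)
(s₃, t₃) = (-1.6064, 2.88) − 0.04·(-15.7312, 9.1264) = (-0.977152, 2.514944)
t = 2.514944

2.514944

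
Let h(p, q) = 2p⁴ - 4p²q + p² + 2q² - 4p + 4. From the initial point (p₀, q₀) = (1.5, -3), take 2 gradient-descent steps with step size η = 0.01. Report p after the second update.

∇h = (8p³ - 8pq + 2p - 4, -4p² + 4q)
(p₁, q₁) = (1.5, -3) − 0.01·(62, -21) = (0.88, -2.79)
(p₂, q₂) = (0.88, -2.79) − 0.01·(22.853376, -14.2576) = (0.65146624, -2.647424)
p = 0.65146624

0.65146624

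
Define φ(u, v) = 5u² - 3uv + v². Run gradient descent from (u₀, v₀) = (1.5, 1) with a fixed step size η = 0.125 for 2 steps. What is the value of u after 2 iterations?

∇φ = (10u - 3v, -3u + 2v)
Step 1: at (1.5, 1), ∇φ = (12, -2.5) → (1.5, 1) − 0.125·(12, -2.5) = (0, 1.3125)
Step 2: at (0, 1.3125), ∇φ = (-3.9375, 2.625) → (0, 1.3125) − 0.125·(-3.9375, 2.625) = (0.4921875, 0.984375)
u = 0.4921875

0.4921875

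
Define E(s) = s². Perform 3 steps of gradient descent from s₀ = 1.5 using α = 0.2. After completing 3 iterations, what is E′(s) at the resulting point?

E′(s) = 2s
Step 1: E′(1.5) = 3; s₁ = 1.5 − 0.2·3 = 0.9
Step 2: E′(0.9) = 1.8; s₂ = 0.9 − 0.2·1.8 = 0.54
Step 3: E′(0.54) = 1.08; s₃ = 0.54 − 0.2·1.08 = 0.324
E′(s) at (0.324) = 0.648

0.648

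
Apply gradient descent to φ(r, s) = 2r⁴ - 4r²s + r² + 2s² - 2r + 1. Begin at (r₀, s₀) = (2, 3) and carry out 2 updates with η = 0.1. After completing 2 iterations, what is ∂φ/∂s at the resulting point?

5.00125696

∇φ = (8r³ - 8rs + 2r - 2, -4r² + 4s)
Step 1: at (2, 3), ∇φ = (18, -4) → (2, 3) − 0.1·(18, -4) = (0.2, 3.4)
Step 2: at (0.2, 3.4), ∇φ = (-6.976, 13.44) → (0.2, 3.4) − 0.1·(-6.976, 13.44) = (0.8976, 2.056)
∂φ/∂s at (0.8976, 2.056) = 5.00125696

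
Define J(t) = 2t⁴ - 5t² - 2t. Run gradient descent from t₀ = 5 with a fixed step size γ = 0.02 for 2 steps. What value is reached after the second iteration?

418.57554176

J′(t) = 8t³ - 10t - 2
Step 1: J′(5) = 948; t₁ = 5 − 0.02·948 = -13.96
Step 2: J′(-13.96) = -21626.777088; t₂ = -13.96 − 0.02·(-21626.777088) = 418.57554176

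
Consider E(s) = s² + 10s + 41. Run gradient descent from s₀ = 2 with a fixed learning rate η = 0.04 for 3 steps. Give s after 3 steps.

0.450816

E′(s) = 2s + 10
Step 1: E′(2) = 14; s₁ = 2 − 0.04·14 = 1.44
Step 2: E′(1.44) = 12.88; s₂ = 1.44 − 0.04·12.88 = 0.9248
Step 3: E′(0.9248) = 11.8496; s₃ = 0.9248 − 0.04·11.8496 = 0.450816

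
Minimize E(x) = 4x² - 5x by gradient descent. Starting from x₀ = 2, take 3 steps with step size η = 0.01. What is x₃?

1.695696

E′(x) = 8x - 5
Step 1: E′(2) = 11; x₁ = 2 − 0.01·11 = 1.89
Step 2: E′(1.89) = 10.12; x₂ = 1.89 − 0.01·10.12 = 1.7888
Step 3: E′(1.7888) = 9.3104; x₃ = 1.7888 − 0.01·9.3104 = 1.695696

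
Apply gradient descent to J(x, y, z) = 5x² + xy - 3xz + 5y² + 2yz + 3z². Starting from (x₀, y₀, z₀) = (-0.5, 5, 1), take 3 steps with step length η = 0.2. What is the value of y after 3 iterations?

∇J = (10x + y - 3z, x + 10y + 2z, -3x + 2y + 6z)
(x₁, y₁, z₁) = (-0.5, 5, 1) − 0.2·(-3, 51.5, 17.5) = (0.1, -5.3, -2.5)
(x₂, y₂, z₂) = (0.1, -5.3, -2.5) − 0.2·(3.2, -57.9, -25.9) = (-0.54, 6.28, 2.68)
(x₃, y₃, z₃) = (-0.54, 6.28, 2.68) − 0.2·(-7.16, 67.62, 30.26) = (0.892, -7.244, -3.372)
y = -7.244

-7.244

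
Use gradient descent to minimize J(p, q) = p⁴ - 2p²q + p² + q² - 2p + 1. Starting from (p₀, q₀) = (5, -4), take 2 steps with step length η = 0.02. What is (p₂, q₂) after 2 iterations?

∇J = (4p³ - 4pq + 2p - 2, -2p² + 2q)
(p₁, q₁) = (5, -4) − 0.02·(588, -58) = (-6.76, -2.84)
(p₂, q₂) = (-6.76, -2.84) − 0.02·(-1327.976704, -97.0752) = (19.79953408, -0.898496)

(19.79953408, -0.898496)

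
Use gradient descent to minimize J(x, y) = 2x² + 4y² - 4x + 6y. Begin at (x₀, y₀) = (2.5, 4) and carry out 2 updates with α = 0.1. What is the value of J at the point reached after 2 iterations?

-3.5224

∇J = (4x - 4, 8y + 6)
(x₁, y₁) = (2.5, 4) − 0.1·(6, 38) = (1.9, 0.2)
(x₂, y₂) = (1.9, 0.2) − 0.1·(3.6, 7.6) = (1.54, -0.56)
J(1.54, -0.56) = -3.5224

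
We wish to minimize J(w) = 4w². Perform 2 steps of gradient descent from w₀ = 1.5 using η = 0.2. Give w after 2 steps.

0.54

J′(w) = 8w
w₁ = 1.5 − 0.2·12 = -0.9
w₂ = -0.9 − 0.2·(-7.2) = 0.54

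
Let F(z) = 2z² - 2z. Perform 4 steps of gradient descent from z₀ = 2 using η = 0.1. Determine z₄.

F′(z) = 4z - 2
Step 1: F′(2) = 6; z₁ = 2 − 0.1·6 = 1.4
Step 2: F′(1.4) = 3.6; z₂ = 1.4 − 0.1·3.6 = 1.04
Step 3: F′(1.04) = 2.16; z₃ = 1.04 − 0.1·2.16 = 0.824
Step 4: F′(0.824) = 1.296; z₄ = 0.824 − 0.1·1.296 = 0.6944

0.6944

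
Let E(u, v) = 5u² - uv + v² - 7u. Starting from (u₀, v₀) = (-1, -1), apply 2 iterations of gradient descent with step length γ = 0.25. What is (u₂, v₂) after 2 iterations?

(-2.9375, 0.375)

∇E = (10u - v - 7, -u + 2v)
Step 1: at (-1, -1), ∇E = (-16, -1) → (-1, -1) − 0.25·(-16, -1) = (3, -0.75)
Step 2: at (3, -0.75), ∇E = (23.75, -4.5) → (3, -0.75) − 0.25·(23.75, -4.5) = (-2.9375, 0.375)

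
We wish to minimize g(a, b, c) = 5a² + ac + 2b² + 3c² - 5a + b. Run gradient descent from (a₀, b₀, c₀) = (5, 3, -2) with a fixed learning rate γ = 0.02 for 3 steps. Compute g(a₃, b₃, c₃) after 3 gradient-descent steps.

∇g = (10a + c - 5, 4b + 1, a + 6c)
(a₁, b₁, c₁) = (5, 3, -2) − 0.02·(43, 13, -7) = (4.14, 2.74, -1.86)
(a₂, b₂, c₂) = (4.14, 2.74, -1.86) − 0.02·(34.54, 11.96, -7.02) = (3.4492, 2.5008, -1.7196)
(a₃, b₃, c₃) = (3.4492, 2.5008, -1.7196) − 0.02·(27.7724, 11.0032, -6.8684) = (2.893752, 2.280736, -1.582232)
g(2.893752, 2.280736, -1.582232) = 43.01627988192

43.01627988192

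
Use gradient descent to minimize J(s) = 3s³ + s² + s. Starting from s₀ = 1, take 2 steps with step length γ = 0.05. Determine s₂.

J′(s) = 9s² + 2s + 1
s₁ = 1 − 0.05·12 = 0.4
s₂ = 0.4 − 0.05·3.24 = 0.238

0.238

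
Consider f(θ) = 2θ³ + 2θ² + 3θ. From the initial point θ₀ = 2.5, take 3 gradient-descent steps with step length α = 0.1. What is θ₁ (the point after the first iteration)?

-2.55

f′(θ) = 6θ² + 4θ + 3
Step 1: f′(2.5) = 50.5; θ₁ = 2.5 − 0.1·50.5 = -2.55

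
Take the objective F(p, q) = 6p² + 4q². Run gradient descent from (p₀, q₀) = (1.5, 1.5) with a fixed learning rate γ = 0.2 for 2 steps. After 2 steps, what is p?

∇F = (12p, 8q)
(p₁, q₁) = (1.5, 1.5) − 0.2·(18, 12) = (-2.1, -0.9)
(p₂, q₂) = (-2.1, -0.9) − 0.2·(-25.2, -7.2) = (2.94, 0.54)
p = 2.94

2.94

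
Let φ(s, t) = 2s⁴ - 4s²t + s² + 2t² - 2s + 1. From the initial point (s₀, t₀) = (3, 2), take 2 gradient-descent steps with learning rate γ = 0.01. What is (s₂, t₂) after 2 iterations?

∇φ = (8s³ - 8st + 2s - 2, -4s² + 4t)
(s₁, t₁) = (3, 2) − 0.01·(172, -28) = (1.28, 2.28)
(s₂, t₂) = (1.28, 2.28) − 0.01·(-6.009984, 2.5664) = (1.34009984, 2.254336)

(1.34009984, 2.254336)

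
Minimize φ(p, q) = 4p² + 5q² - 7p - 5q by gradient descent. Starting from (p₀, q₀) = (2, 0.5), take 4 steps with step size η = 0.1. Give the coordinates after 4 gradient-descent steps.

∇φ = (8p - 7, 10q - 5)
Step 1: at (2, 0.5), ∇φ = (9, 0) → (2, 0.5) − 0.1·(9, 0) = (1.1, 0.5)
Step 2: at (1.1, 0.5), ∇φ = (1.8, 0) → (1.1, 0.5) − 0.1·(1.8, 0) = (0.92, 0.5)
Step 3: at (0.92, 0.5), ∇φ = (0.36, 0) → (0.92, 0.5) − 0.1·(0.36, 0) = (0.884, 0.5)
Step 4: at (0.884, 0.5), ∇φ = (0.072, 0) → (0.884, 0.5) − 0.1·(0.072, 0) = (0.8768, 0.5)

(0.8768, 0.5)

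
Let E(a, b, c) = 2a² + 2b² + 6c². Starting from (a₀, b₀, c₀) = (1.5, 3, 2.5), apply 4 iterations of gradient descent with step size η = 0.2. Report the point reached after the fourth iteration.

(0.0024, 0.0048, 9.604)

∇E = (4a, 4b, 12c)
(a₁, b₁, c₁) = (1.5, 3, 2.5) − 0.2·(6, 12, 30) = (0.3, 0.6, -3.5)
(a₂, b₂, c₂) = (0.3, 0.6, -3.5) − 0.2·(1.2, 2.4, -42) = (0.06, 0.12, 4.9)
(a₃, b₃, c₃) = (0.06, 0.12, 4.9) − 0.2·(0.24, 0.48, 58.8) = (0.012, 0.024, -6.86)
(a₄, b₄, c₄) = (0.012, 0.024, -6.86) − 0.2·(0.048, 0.096, -82.32) = (0.0024, 0.0048, 9.604)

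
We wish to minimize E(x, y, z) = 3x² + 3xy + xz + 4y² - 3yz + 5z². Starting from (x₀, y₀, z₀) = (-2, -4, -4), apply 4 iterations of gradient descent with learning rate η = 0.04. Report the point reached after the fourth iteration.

(0.41632256, -1.38285568, -1.0934528)

∇E = (6x + 3y + z, 3x + 8y - 3z, x - 3y + 10z)
Step 1: at (-2, -4, -4), ∇E = (-28, -26, -30) → (-2, -4, -4) − 0.04·(-28, -26, -30) = (-0.88, -2.96, -2.8)
Step 2: at (-0.88, -2.96, -2.8), ∇E = (-16.96, -17.92, -20) → (-0.88, -2.96, -2.8) − 0.04·(-16.96, -17.92, -20) = (-0.2016, -2.2432, -2)
Step 3: at (-0.2016, -2.2432, -2), ∇E = (-9.9392, -12.5504, -13.472) → (-0.2016, -2.2432, -2) − 0.04·(-9.9392, -12.5504, -13.472) = (0.195968, -1.741184, -1.46112)
Step 4: at (0.195968, -1.741184, -1.46112), ∇E = (-5.508864, -8.958208, -9.19168) → (0.195968, -1.741184, -1.46112) − 0.04·(-5.508864, -8.958208, -9.19168) = (0.41632256, -1.38285568, -1.0934528)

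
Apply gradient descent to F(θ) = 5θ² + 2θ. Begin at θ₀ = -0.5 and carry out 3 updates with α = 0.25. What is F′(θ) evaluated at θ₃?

10.125

F′(θ) = 10θ + 2
Step 1: F′(-0.5) = -3; θ₁ = -0.5 − 0.25·(-3) = 0.25
Step 2: F′(0.25) = 4.5; θ₂ = 0.25 − 0.25·4.5 = -0.875
Step 3: F′(-0.875) = -6.75; θ₃ = -0.875 − 0.25·(-6.75) = 0.8125
F′(θ) at (0.8125) = 10.125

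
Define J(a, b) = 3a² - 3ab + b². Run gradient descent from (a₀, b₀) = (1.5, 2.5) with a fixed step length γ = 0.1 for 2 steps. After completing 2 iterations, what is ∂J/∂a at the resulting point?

0.555

∇J = (6a - 3b, -3a + 2b)
Step 1: at (1.5, 2.5), ∇J = (1.5, 0.5) → (1.5, 2.5) − 0.1·(1.5, 0.5) = (1.35, 2.45)
Step 2: at (1.35, 2.45), ∇J = (0.75, 0.85) → (1.35, 2.45) − 0.1·(0.75, 0.85) = (1.275, 2.365)
∂J/∂a at (1.275, 2.365) = 0.555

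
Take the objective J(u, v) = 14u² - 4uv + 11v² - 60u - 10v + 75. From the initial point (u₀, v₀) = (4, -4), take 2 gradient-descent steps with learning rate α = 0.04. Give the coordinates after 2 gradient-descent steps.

∇J = (28u - 4v - 60, -4u + 22v - 10)
Step 1: at (4, -4), ∇J = (68, -114) → (4, -4) − 0.04·(68, -114) = (1.28, 0.56)
Step 2: at (1.28, 0.56), ∇J = (-26.4, -2.8) → (1.28, 0.56) − 0.04·(-26.4, -2.8) = (2.336, 0.672)

(2.336, 0.672)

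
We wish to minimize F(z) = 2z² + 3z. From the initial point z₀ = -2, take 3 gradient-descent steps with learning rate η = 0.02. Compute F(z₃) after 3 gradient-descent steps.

F′(z) = 4z + 3
z₁ = -2 − 0.02·(-5) = -1.9
z₂ = -1.9 − 0.02·(-4.6) = -1.808
z₃ = -1.808 − 0.02·(-4.232) = -1.72336
F(-1.72336) = 0.7698593792

0.7698593792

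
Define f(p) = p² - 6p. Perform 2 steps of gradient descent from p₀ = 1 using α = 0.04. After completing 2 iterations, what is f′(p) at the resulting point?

f′(p) = 2p - 6
p₁ = 1 − 0.04·(-4) = 1.16
p₂ = 1.16 − 0.04·(-3.68) = 1.3072
f′(p) at (1.3072) = -3.3856

-3.3856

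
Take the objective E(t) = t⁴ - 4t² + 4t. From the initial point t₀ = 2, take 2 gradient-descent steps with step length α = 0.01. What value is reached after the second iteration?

1.67072

E′(t) = 4t³ - 8t + 4
t₁ = 2 − 0.01·20 = 1.8
t₂ = 1.8 − 0.01·12.928 = 1.67072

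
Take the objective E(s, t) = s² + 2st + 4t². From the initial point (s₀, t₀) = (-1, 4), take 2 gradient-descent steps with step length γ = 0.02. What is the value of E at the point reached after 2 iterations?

∇E = (2s + 2t, 2s + 8t)
(s₁, t₁) = (-1, 4) − 0.02·(6, 30) = (-1.12, 3.4)
(s₂, t₂) = (-1.12, 3.4) − 0.02·(4.56, 24.96) = (-1.2112, 2.9008)
E(-1.2112, 2.9008) = 28.09867008

28.09867008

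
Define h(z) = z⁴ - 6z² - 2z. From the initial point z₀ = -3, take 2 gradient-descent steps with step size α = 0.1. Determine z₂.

-24.1936

h′(z) = 4z³ - 12z - 2
z₁ = -3 − 0.1·(-74) = 4.4
z₂ = 4.4 − 0.1·285.936 = -24.1936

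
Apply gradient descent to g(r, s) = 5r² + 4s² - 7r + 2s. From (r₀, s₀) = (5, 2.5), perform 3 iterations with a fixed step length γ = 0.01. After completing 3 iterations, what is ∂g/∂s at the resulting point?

17.131136

∇g = (10r - 7, 8s + 2)
(r₁, s₁) = (5, 2.5) − 0.01·(43, 22) = (4.57, 2.28)
(r₂, s₂) = (4.57, 2.28) − 0.01·(38.7, 20.24) = (4.183, 2.0776)
(r₃, s₃) = (4.183, 2.0776) − 0.01·(34.83, 18.6208) = (3.8347, 1.891392)
∂g/∂s at (3.8347, 1.891392) = 17.131136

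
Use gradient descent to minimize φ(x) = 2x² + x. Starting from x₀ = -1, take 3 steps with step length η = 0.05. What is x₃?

φ′(x) = 4x + 1
x₁ = -1 − 0.05·(-3) = -0.85
x₂ = -0.85 − 0.05·(-2.4) = -0.73
x₃ = -0.73 − 0.05·(-1.92) = -0.634

-0.634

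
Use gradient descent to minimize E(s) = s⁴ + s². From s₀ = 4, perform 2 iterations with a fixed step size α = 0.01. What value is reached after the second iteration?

1.23218176

E′(s) = 4s³ + 2s
s₁ = 4 − 0.01·264 = 1.36
s₂ = 1.36 − 0.01·12.781824 = 1.23218176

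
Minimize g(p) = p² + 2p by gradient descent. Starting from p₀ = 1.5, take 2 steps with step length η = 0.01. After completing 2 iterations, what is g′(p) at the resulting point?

4.802

g′(p) = 2p + 2
Step 1: g′(1.5) = 5; p₁ = 1.5 − 0.01·5 = 1.45
Step 2: g′(1.45) = 4.9; p₂ = 1.45 − 0.01·4.9 = 1.401
g′(p) at (1.401) = 4.802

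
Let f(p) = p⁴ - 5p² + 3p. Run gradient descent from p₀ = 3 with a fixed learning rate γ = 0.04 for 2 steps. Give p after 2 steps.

-0.45378816

f′(p) = 4p³ - 10p + 3
Step 1: f′(3) = 81; p₁ = 3 − 0.04·81 = -0.24
Step 2: f′(-0.24) = 5.344704; p₂ = -0.24 − 0.04·5.344704 = -0.45378816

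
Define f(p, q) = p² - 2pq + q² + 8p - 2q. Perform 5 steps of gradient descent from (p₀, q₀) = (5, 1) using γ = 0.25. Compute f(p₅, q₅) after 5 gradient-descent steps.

-10.75

∇f = (2p - 2q + 8, -2p + 2q - 2)
(p₁, q₁) = (5, 1) − 0.25·(16, -10) = (1, 3.5)
(p₂, q₂) = (1, 3.5) − 0.25·(3, 3) = (0.25, 2.75)
(p₃, q₃) = (0.25, 2.75) − 0.25·(3, 3) = (-0.5, 2)
(p₄, q₄) = (-0.5, 2) − 0.25·(3, 3) = (-1.25, 1.25)
(p₅, q₅) = (-1.25, 1.25) − 0.25·(3, 3) = (-2, 0.5)
f(-2, 0.5) = -10.75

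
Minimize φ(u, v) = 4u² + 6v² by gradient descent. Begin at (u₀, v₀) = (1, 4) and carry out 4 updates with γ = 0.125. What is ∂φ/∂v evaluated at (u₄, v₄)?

∇φ = (8u, 12v)
Step 1: at (1, 4), ∇φ = (8, 48) → (1, 4) − 0.125·(8, 48) = (0, -2)
Step 2: at (0, -2), ∇φ = (0, -24) → (0, -2) − 0.125·(0, -24) = (0, 1)
Step 3: at (0, 1), ∇φ = (0, 12) → (0, 1) − 0.125·(0, 12) = (0, -0.5)
Step 4: at (0, -0.5), ∇φ = (0, -6) → (0, -0.5) − 0.125·(0, -6) = (0, 0.25)
∂φ/∂v at (0, 0.25) = 3

3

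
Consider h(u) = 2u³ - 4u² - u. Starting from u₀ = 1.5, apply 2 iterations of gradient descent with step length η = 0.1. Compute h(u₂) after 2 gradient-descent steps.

h′(u) = 6u² - 8u - 1
u₁ = 1.5 − 0.1·0.5 = 1.45
u₂ = 1.45 − 0.1·0.015 = 1.4485
h(1.4485) = -3.76276193175

-3.76276193175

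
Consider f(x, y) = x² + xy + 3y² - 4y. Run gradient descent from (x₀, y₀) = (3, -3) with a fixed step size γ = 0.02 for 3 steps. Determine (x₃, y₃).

∇f = (2x + y, x + 6y - 4)
(x₁, y₁) = (3, -3) − 0.02·(3, -19) = (2.94, -2.62)
(x₂, y₂) = (2.94, -2.62) − 0.02·(3.26, -16.78) = (2.8748, -2.2844)
(x₃, y₃) = (2.8748, -2.2844) − 0.02·(3.4652, -14.8316) = (2.805496, -1.987768)

(2.805496, -1.987768)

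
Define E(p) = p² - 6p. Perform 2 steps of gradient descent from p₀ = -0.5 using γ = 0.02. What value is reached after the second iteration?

E′(p) = 2p - 6
Step 1: E′(-0.5) = -7; p₁ = -0.5 − 0.02·(-7) = -0.36
Step 2: E′(-0.36) = -6.72; p₂ = -0.36 − 0.02·(-6.72) = -0.2256

-0.2256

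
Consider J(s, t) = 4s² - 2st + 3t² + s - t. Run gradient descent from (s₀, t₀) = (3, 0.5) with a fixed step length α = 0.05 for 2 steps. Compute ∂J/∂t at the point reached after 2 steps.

∇J = (8s - 2t + 1, -2s + 6t - 1)
Step 1: at (3, 0.5), ∇J = (24, -4) → (3, 0.5) − 0.05·(24, -4) = (1.8, 0.7)
Step 2: at (1.8, 0.7), ∇J = (14, -0.4) → (1.8, 0.7) − 0.05·(14, -0.4) = (1.1, 0.72)
∂J/∂t at (1.1, 0.72) = 1.12

1.12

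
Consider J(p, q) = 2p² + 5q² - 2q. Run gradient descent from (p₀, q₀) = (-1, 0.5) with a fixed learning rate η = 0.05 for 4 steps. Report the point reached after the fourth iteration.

∇J = (4p, 10q - 2)
Step 1: at (-1, 0.5), ∇J = (-4, 3) → (-1, 0.5) − 0.05·(-4, 3) = (-0.8, 0.35)
Step 2: at (-0.8, 0.35), ∇J = (-3.2, 1.5) → (-0.8, 0.35) − 0.05·(-3.2, 1.5) = (-0.64, 0.275)
Step 3: at (-0.64, 0.275), ∇J = (-2.56, 0.75) → (-0.64, 0.275) − 0.05·(-2.56, 0.75) = (-0.512, 0.2375)
Step 4: at (-0.512, 0.2375), ∇J = (-2.048, 0.375) → (-0.512, 0.2375) − 0.05·(-2.048, 0.375) = (-0.4096, 0.21875)

(-0.4096, 0.21875)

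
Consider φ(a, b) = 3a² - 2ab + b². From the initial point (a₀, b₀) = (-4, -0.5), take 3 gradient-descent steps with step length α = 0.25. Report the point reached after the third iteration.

(0.875, -1.125)

∇φ = (6a - 2b, -2a + 2b)
(a₁, b₁) = (-4, -0.5) − 0.25·(-23, 7) = (1.75, -2.25)
(a₂, b₂) = (1.75, -2.25) − 0.25·(15, -8) = (-2, -0.25)
(a₃, b₃) = (-2, -0.25) − 0.25·(-11.5, 3.5) = (0.875, -1.125)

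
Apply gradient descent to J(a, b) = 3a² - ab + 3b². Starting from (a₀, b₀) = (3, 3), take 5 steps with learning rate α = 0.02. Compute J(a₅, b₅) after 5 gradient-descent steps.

15.6905298045

∇J = (6a - b, -a + 6b)
Step 1: at (3, 3), ∇J = (15, 15) → (3, 3) − 0.02·(15, 15) = (2.7, 2.7)
Step 2: at (2.7, 2.7), ∇J = (13.5, 13.5) → (2.7, 2.7) − 0.02·(13.5, 13.5) = (2.43, 2.43)
Step 3: at (2.43, 2.43), ∇J = (12.15, 12.15) → (2.43, 2.43) − 0.02·(12.15, 12.15) = (2.187, 2.187)
Step 4: at (2.187, 2.187), ∇J = (10.935, 10.935) → (2.187, 2.187) − 0.02·(10.935, 10.935) = (1.9683, 1.9683)
Step 5: at (1.9683, 1.9683), ∇J = (9.8415, 9.8415) → (1.9683, 1.9683) − 0.02·(9.8415, 9.8415) = (1.77147, 1.77147)
J(1.77147, 1.77147) = 15.6905298045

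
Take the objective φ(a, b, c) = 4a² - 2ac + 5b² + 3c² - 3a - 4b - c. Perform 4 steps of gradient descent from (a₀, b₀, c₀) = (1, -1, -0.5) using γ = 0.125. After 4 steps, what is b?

0.39453125

∇φ = (8a - 2c - 3, 10b - 4, -2a + 6c - 1)
(a₁, b₁, c₁) = (1, -1, -0.5) − 0.125·(6, -14, -6) = (0.25, 0.75, 0.25)
(a₂, b₂, c₂) = (0.25, 0.75, 0.25) − 0.125·(-1.5, 3.5, 0) = (0.4375, 0.3125, 0.25)
(a₃, b₃, c₃) = (0.4375, 0.3125, 0.25) − 0.125·(0, -0.875, -0.375) = (0.4375, 0.421875, 0.296875)
(a₄, b₄, c₄) = (0.4375, 0.421875, 0.296875) − 0.125·(-0.09375, 0.21875, -0.09375) = (0.44921875, 0.39453125, 0.30859375)
b = 0.39453125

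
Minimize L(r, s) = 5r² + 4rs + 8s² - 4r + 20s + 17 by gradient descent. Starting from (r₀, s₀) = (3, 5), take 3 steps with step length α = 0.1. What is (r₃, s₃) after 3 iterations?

(-0.544, -4.568)

∇L = (10r + 4s - 4, 4r + 16s + 20)
Step 1: at (3, 5), ∇L = (46, 112) → (3, 5) − 0.1·(46, 112) = (-1.6, -6.2)
Step 2: at (-1.6, -6.2), ∇L = (-44.8, -85.6) → (-1.6, -6.2) − 0.1·(-44.8, -85.6) = (2.88, 2.36)
Step 3: at (2.88, 2.36), ∇L = (34.24, 69.28) → (2.88, 2.36) − 0.1·(34.24, 69.28) = (-0.544, -4.568)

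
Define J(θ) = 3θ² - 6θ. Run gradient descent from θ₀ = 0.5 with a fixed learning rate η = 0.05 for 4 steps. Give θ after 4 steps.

0.87995

J′(θ) = 6θ - 6
Step 1: J′(0.5) = -3; θ₁ = 0.5 − 0.05·(-3) = 0.65
Step 2: J′(0.65) = -2.1; θ₂ = 0.65 − 0.05·(-2.1) = 0.755
Step 3: J′(0.755) = -1.47; θ₃ = 0.755 − 0.05·(-1.47) = 0.8285
Step 4: J′(0.8285) = -1.029; θ₄ = 0.8285 − 0.05·(-1.029) = 0.87995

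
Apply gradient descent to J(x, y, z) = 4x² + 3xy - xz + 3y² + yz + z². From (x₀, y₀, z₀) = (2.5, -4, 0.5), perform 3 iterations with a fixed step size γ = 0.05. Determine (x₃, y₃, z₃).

(1.5140625, -2.1355, 1.0869375)

∇J = (8x + 3y - z, 3x + 6y + z, -x + y + 2z)
Step 1: at (2.5, -4, 0.5), ∇J = (7.5, -16, -5.5) → (2.5, -4, 0.5) − 0.05·(7.5, -16, -5.5) = (2.125, -3.2, 0.775)
Step 2: at (2.125, -3.2, 0.775), ∇J = (6.625, -12.05, -3.775) → (2.125, -3.2, 0.775) − 0.05·(6.625, -12.05, -3.775) = (1.79375, -2.5975, 0.96375)
Step 3: at (1.79375, -2.5975, 0.96375), ∇J = (5.59375, -9.24, -2.46375) → (1.79375, -2.5975, 0.96375) − 0.05·(5.59375, -9.24, -2.46375) = (1.5140625, -2.1355, 1.0869375)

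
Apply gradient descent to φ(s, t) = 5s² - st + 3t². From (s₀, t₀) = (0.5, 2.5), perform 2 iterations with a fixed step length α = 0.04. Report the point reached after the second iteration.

(0.3168, 1.4752)

∇φ = (10s - t, -s + 6t)
Step 1: at (0.5, 2.5), ∇φ = (2.5, 14.5) → (0.5, 2.5) − 0.04·(2.5, 14.5) = (0.4, 1.92)
Step 2: at (0.4, 1.92), ∇φ = (2.08, 11.12) → (0.4, 1.92) − 0.04·(2.08, 11.12) = (0.3168, 1.4752)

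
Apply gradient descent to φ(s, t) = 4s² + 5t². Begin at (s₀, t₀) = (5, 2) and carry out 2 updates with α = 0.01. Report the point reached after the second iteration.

(4.232, 1.62)

∇φ = (8s, 10t)
Step 1: at (5, 2), ∇φ = (40, 20) → (5, 2) − 0.01·(40, 20) = (4.6, 1.8)
Step 2: at (4.6, 1.8), ∇φ = (36.8, 18) → (4.6, 1.8) − 0.01·(36.8, 18) = (4.232, 1.62)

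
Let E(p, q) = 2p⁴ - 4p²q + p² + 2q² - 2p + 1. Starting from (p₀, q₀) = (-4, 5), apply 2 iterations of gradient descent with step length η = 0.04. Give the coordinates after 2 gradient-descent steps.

(-335.93529344, 23.251264)

∇E = (8p³ - 8pq + 2p - 2, -4p² + 4q)
Step 1: at (-4, 5), ∇E = (-362, -44) → (-4, 5) − 0.04·(-362, -44) = (10.48, 6.76)
Step 2: at (10.48, 6.76), ∇E = (8660.382336, -412.2816) → (10.48, 6.76) − 0.04·(8660.382336, -412.2816) = (-335.93529344, 23.251264)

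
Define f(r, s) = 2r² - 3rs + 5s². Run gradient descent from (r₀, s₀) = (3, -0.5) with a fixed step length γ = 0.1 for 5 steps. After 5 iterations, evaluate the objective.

0.3645626211

∇f = (4r - 3s, -3r + 10s)
Step 1: at (3, -0.5), ∇f = (13.5, -14) → (3, -0.5) − 0.1·(13.5, -14) = (1.65, 0.9)
Step 2: at (1.65, 0.9), ∇f = (3.9, 4.05) → (1.65, 0.9) − 0.1·(3.9, 4.05) = (1.26, 0.495)
Step 3: at (1.26, 0.495), ∇f = (3.555, 1.17) → (1.26, 0.495) − 0.1·(3.555, 1.17) = (0.9045, 0.378)
Step 4: at (0.9045, 0.378), ∇f = (2.484, 1.0665) → (0.9045, 0.378) − 0.1·(2.484, 1.0665) = (0.6561, 0.27135)
Step 5: at (0.6561, 0.27135), ∇f = (1.81035, 0.7452) → (0.6561, 0.27135) − 0.1·(1.81035, 0.7452) = (0.475065, 0.19683)
f(0.475065, 0.19683) = 0.3645626211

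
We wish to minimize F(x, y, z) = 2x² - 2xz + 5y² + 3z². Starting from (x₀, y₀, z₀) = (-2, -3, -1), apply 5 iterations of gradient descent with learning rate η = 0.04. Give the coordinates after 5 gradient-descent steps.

(-1.07367424, -0.23328, -0.62080768)

∇F = (4x - 2z, 10y, -2x + 6z)
Step 1: at (-2, -3, -1), ∇F = (-6, -30, -2) → (-2, -3, -1) − 0.04·(-6, -30, -2) = (-1.76, -1.8, -0.92)
Step 2: at (-1.76, -1.8, -0.92), ∇F = (-5.2, -18, -2) → (-1.76, -1.8, -0.92) − 0.04·(-5.2, -18, -2) = (-1.552, -1.08, -0.84)
Step 3: at (-1.552, -1.08, -0.84), ∇F = (-4.528, -10.8, -1.936) → (-1.552, -1.08, -0.84) − 0.04·(-4.528, -10.8, -1.936) = (-1.37088, -0.648, -0.76256)
Step 4: at (-1.37088, -0.648, -0.76256), ∇F = (-3.9584, -6.48, -1.8336) → (-1.37088, -0.648, -0.76256) − 0.04·(-3.9584, -6.48, -1.8336) = (-1.212544, -0.3888, -0.689216)
Step 5: at (-1.212544, -0.3888, -0.689216), ∇F = (-3.471744, -3.888, -1.710208) → (-1.212544, -0.3888, -0.689216) − 0.04·(-3.471744, -3.888, -1.710208) = (-1.07367424, -0.23328, -0.62080768)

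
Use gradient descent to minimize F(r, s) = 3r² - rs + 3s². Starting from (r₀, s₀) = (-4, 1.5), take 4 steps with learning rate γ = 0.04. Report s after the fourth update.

0.22703104

∇F = (6r - s, -r + 6s)
Step 1: at (-4, 1.5), ∇F = (-25.5, 13) → (-4, 1.5) − 0.04·(-25.5, 13) = (-2.98, 0.98)
Step 2: at (-2.98, 0.98), ∇F = (-18.86, 8.86) → (-2.98, 0.98) − 0.04·(-18.86, 8.86) = (-2.2256, 0.6256)
Step 3: at (-2.2256, 0.6256), ∇F = (-13.9792, 5.9792) → (-2.2256, 0.6256) − 0.04·(-13.9792, 5.9792) = (-1.666432, 0.386432)
Step 4: at (-1.666432, 0.386432), ∇F = (-10.385024, 3.985024) → (-1.666432, 0.386432) − 0.04·(-10.385024, 3.985024) = (-1.25103104, 0.22703104)
s = 0.22703104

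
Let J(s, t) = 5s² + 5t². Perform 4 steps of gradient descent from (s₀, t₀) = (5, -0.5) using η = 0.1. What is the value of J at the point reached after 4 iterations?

0

∇J = (10s, 10t)
(s₁, t₁) = (5, -0.5) − 0.1·(50, -5) = (0, 0)
(s₂, t₂) = (0, 0) − 0.1·(0, 0) = (0, 0)
(s₃, t₃) = (0, 0) − 0.1·(0, 0) = (0, 0)
(s₄, t₄) = (0, 0) − 0.1·(0, 0) = (0, 0)
J(0, 0) = 0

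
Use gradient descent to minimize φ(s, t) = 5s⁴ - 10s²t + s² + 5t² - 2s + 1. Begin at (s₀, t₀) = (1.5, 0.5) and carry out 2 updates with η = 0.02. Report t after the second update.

0.71698

∇φ = (20s³ - 20st + 2s - 2, -10s² + 10t)
Step 1: at (1.5, 0.5), ∇φ = (53.5, -17.5) → (1.5, 0.5) − 0.02·(53.5, -17.5) = (0.43, 0.85)
Step 2: at (0.43, 0.85), ∇φ = (-6.85986, 6.651) → (0.43, 0.85) − 0.02·(-6.85986, 6.651) = (0.5671972, 0.71698)
t = 0.71698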